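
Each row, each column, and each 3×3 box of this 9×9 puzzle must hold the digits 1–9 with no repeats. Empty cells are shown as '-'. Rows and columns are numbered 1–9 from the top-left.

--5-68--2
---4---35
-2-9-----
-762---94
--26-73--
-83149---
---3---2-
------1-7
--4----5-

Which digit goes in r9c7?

r1c4 = 7 (sole candidate).
r6c1 = 5 (sole candidate).
r6c9 = 6 (sole candidate).
r9c4 = 8 (sole candidate).
r4c1 = 1 (sole candidate).
r6c8 = 7 (sole candidate).
r8c4 = 5 (sole candidate).
r6c7 = 2 (sole candidate).
r5c5 = 5 (hidden single in row 5).
r4c6 = 3 (sole candidate).
r4c5 = 8 (sole candidate).
r4c7 = 5 (sole candidate).
r3c6 = 5 (hidden single in row 3).
r7c2 = 5 (hidden single in row 7).
r3c5 = 3 (hidden single in column 5).
r9c9 = 3 (hidden single in column 9).
r7c9 = 9 (hidden single in column 9).
r9c7 = 6: row 9 has {3,4,5,8}; col 7 has {1,2,3,5}; box has {1,2,3,5,7,9} → only 6 remains.

6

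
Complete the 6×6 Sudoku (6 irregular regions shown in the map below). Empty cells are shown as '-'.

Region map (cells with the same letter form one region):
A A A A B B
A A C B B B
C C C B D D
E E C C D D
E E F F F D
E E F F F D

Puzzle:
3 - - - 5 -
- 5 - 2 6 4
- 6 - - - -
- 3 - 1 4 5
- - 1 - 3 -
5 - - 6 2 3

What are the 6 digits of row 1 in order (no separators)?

R1C4 = 4: row 1 has {3,5}; col 4 has {1,2,6}; region has {3,5} → only 4 remains.
R1C6 = 1: row 1 has {3,4,5}; col 6 has {3,4,5}; region has {2,4,5,6} → only 1 remains.
R2C1 = 1 (sole candidate).
R2C3 = 3 (sole candidate).
R3C4 = 3 (sole candidate).
R3C5 = 1 (sole candidate).
R3C6 = 2 (sole candidate).
R4C3 = 2 (sole candidate).
R5C4 = 5 (sole candidate).
R5C6 = 6 (sole candidate).
R6C3 = 4 (sole candidate).
R1C2 = 2: row 1 has {1,3,4,5}; col 2 has {3,5,6}; region has {1,3,4,5} → only 2 remains.
R1C3 = 6: row 1 has {1,2,3,4,5}; col 3 has {1,2,3,4}; region has {1,2,3,4,5} → only 6 remains.

326451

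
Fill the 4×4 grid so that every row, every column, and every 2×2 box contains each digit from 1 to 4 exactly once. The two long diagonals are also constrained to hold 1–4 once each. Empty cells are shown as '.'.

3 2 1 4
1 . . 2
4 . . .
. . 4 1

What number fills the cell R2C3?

3

R2C2 = 4 (sole candidate).
R2C3 = 3: row 2 has {1,2,4}; col 3 has {1,4}; box has {1,2,4}; anti-diagonal has {4} → only 3 remains.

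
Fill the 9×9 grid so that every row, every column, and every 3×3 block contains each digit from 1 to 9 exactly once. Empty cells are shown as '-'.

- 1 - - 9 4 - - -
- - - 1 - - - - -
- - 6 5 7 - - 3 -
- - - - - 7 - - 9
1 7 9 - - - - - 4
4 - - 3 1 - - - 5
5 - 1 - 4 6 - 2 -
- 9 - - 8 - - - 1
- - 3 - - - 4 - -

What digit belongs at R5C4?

R7C2 = 8: row 7 has {1,2,4,5,6}; col 2 has {1,7,9}; box has {1,3,5,9} → only 8 remains.
R1C1 = 3: in row 1, 3 can only go here (every other open cell in that row sees a 3).
R3C7 = 1: in row 3, 1 can only go here (every other open cell in that row sees a 1).
R3C2 = 4: in row 3, 4 can only go here (every other open cell in that row sees a 4).
R2C8 = 4: in row 2, 4 can only go here (every other open cell in that row sees a 4).
R3C1 = 9: in row 3, 9 can only go here (every other open cell in that row sees a 9).
R2C7 = 9: in row 2, 9 can only go here (every other open cell in that row sees a 9).
R4C8 = 1: in row 4, 1 can only go here (every other open cell in that row sees a 1).
R4C4 = 4: in row 4, 4 can only go here (every other open cell in that row sees a 4).
R5C7 = 3: in row 5, 3 can only go here (every other open cell in that row sees a 3).
R7C7 = 7: row 7 has {1,2,4,5,6,8}; col 7 has {1,3,4,9}; box has {1,2,4} → only 7 remains.
R7C9 = 3: row 7 has {1,2,4,5,6,7,8}; col 9 has {1,4,5,9}; box has {1,2,4,7} → only 3 remains.
R7C4 = 9: row 7 has {1,2,3,4,5,6,7,8}; col 4 has {1,3,4,5}; box has {4,6,8} → only 9 remains.
R4C2 = 3: in row 4, 3 can only go here (every other open cell in that row sees a 3).
R6C8 = 7: in row 6, 7 can only go here (every other open cell in that row sees a 7).
R6C6 = 9: in row 6, 9 can only go here (every other open cell in that row sees a 9).
R8C6 = 3: in row 8, 3 can only go here (every other open cell in that row sees a 3).
R8C3 = 4: in row 8, 4 can only go here (every other open cell in that row sees a 4).
R2C5 = 3: in row 2, 3 can only go here (every other open cell in that row sees a 3).
R2C9 = 6: in row 2, 6 can only go here (every other open cell in that row sees a 6).
R9C9 = 8: row 9 has {3,4}; col 9 has {1,3,4,5,6,9}; box has {1,2,3,4,7} → only 8 remains.
R3C9 = 2: row 3 has {1,3,4,5,6,7,9}; col 9 has {1,3,4,5,6,8,9}; box has {1,3,4,6,9} → only 2 remains.
R1C9 = 7: row 1 has {1,3,4,9}; col 9 has {1,2,3,4,5,6,8,9}; box has {1,2,3,4,6,9} → only 7 remains.
R3C6 = 8: row 3 has {1,2,3,4,5,6,7,9}; col 6 has {3,4,6,7,9}; box has {1,3,4,5,7,9} → only 8 remains.
R2C6 = 2: row 2 has {1,3,4,6,9}; col 6 has {3,4,6,7,8,9}; box has {1,3,4,5,7,8,9} → only 2 remains.
R5C6 = 5: row 5 has {1,3,4,7,9}; col 6 has {2,3,4,6,7,8,9}; box has {1,3,4,7,9} → only 5 remains.
R9C6 = 1: row 9 has {3,4,8}; col 6 has {2,3,4,5,6,7,8,9}; box has {3,4,6,8,9} → only 1 remains.
R1C4 = 6: row 1 has {1,3,4,7,9}; col 4 has {1,3,4,5,9}; box has {1,2,3,4,5,7,8,9} → only 6 remains.
R2C2 = 5: row 2 has {1,2,3,4,6,9}; col 2 has {1,3,4,7,8,9}; box has {1,3,4,6,9} → only 5 remains.
R1C3 = 2: in row 1, 2 can only go here (every other open cell in that row sees a 2).
R6C3 = 8: row 6 has {1,3,4,5,7,9}; col 3 has {1,2,3,4,6,9}; box has {1,3,4,7,9} → only 8 remains.
R2C3 = 7: row 2 has {1,2,3,4,5,6,9}; col 3 has {1,2,3,4,6,8,9}; box has {1,2,3,4,5,6,9} → only 7 remains.
R4C3 = 5: row 4 has {1,3,4,7,9}; col 3 has {1,2,3,4,6,7,8,9}; box has {1,3,4,7,8,9} → only 5 remains.
R2C1 = 8: row 2 has {1,2,3,4,5,6,7,9}; col 1 has {1,3,4,5,9}; box has {1,2,3,4,5,6,7,9} → only 8 remains.
R4C7 = 8: in row 4, 8 can only go here (every other open cell in that row sees an 8).
R1C7 = 5: row 1 has {1,2,3,4,6,7,9}; col 7 has {1,3,4,7,8,9}; box has {1,2,3,4,6,7,9} → only 5 remains.
R1C8 = 8: row 1 has {1,2,3,4,5,6,7,9}; col 8 has {1,2,3,4,7}; box has {1,2,3,4,5,6,7,9} → only 8 remains.
R5C8 = 6: row 5 has {1,3,4,5,7,9}; col 8 has {1,2,3,4,7,8}; box has {1,3,4,5,7,8,9} → only 6 remains.
R6C7 = 2: row 6 has {1,3,4,5,7,8,9}; col 7 has {1,3,4,5,7,8,9}; box has {1,3,4,5,6,7,8,9} → only 2 remains.
R8C7 = 6: row 8 has {1,3,4,8,9}; col 7 has {1,2,3,4,5,7,8,9}; box has {1,2,3,4,7,8} → only 6 remains.
R8C8 = 5: row 8 has {1,3,4,6,8,9}; col 8 has {1,2,3,4,6,7,8}; box has {1,2,3,4,6,7,8} → only 5 remains.
R9C8 = 9: row 9 has {1,3,4,8}; col 8 has {1,2,3,4,5,6,7,8}; box has {1,2,3,4,5,6,7,8} → only 9 remains.
R5C5 = 2: row 5 has {1,3,4,5,6,7,9}; col 5 has {1,3,4,7,8,9}; box has {1,3,4,5,7,9} → only 2 remains.
R6C2 = 6: row 6 has {1,2,3,4,5,7,8,9}; col 2 has {1,3,4,5,7,8,9}; box has {1,3,4,5,7,8,9} → only 6 remains.
R9C2 = 2: row 9 has {1,3,4,8,9}; col 2 has {1,3,4,5,6,7,8,9}; box has {1,3,4,5,8,9} → only 2 remains.
R9C4 = 7: row 9 has {1,2,3,4,8,9}; col 4 has {1,3,4,5,6,9}; box has {1,3,4,6,8,9} → only 7 remains.
R9C5 = 5: row 9 has {1,2,3,4,7,8,9}; col 5 has {1,2,3,4,7,8,9}; box has {1,3,4,6,7,8,9} → only 5 remains.
R4C1 = 2: row 4 has {1,3,4,5,7,8,9}; col 1 has {1,3,4,5,8,9}; box has {1,3,4,5,6,7,8,9} → only 2 remains.
R4C5 = 6: row 4 has {1,2,3,4,5,7,8,9}; col 5 has {1,2,3,4,5,7,8,9}; box has {1,2,3,4,5,7,9} → only 6 remains.
R5C4 = 8: row 5 has {1,2,3,4,5,6,7,9}; col 4 has {1,3,4,5,6,7,9}; box has {1,2,3,4,5,6,7,9} → only 8 remains.

8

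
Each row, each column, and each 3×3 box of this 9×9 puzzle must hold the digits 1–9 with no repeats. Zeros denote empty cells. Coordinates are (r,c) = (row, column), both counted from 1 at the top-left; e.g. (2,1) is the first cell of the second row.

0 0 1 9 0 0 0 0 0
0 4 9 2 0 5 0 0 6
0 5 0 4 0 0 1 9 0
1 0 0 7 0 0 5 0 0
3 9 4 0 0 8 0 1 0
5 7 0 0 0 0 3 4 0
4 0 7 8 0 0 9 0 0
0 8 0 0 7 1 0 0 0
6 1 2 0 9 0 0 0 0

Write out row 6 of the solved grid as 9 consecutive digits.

(7,2) = 3 (sole candidate).
(8,1) = 9 (sole candidate).
(8,3) = 5 (sole candidate).
(2,5) = 1 (hidden single in row 2).
(2,8) = 3 (hidden single in row 2).
(6,4) = 1: in row 6, 1 can only go here (every other open cell in that row sees a 1).
(7,9) = 1 (hidden single in row 7).
(3,3) = 3 (hidden single in column 3).
(4,5) = 4 (hidden single in column 5).
(4,6) = 3 (hidden single in row 4).
(9,6) = 4 (sole candidate).
(1,5) = 3 (hidden single in row 1).
(4,9) = 9 (hidden single in row 4).
(6,6) = 9: in row 6, 9 can only go here (every other open cell in that row sees a 9).
(3,5) = 8 (hidden single in column 5).
(3,6) = 6 (hidden single in row 3).
(1,6) = 7 (sole candidate).
(7,6) = 2 (sole candidate).
(1,2) = 6 (hidden single in row 1).
(4,2) = 2 (sole candidate).
(9,8) = 7 (hidden single in column 8).
(9,7) = 8 (sole candidate).
(2,7) = 7 (sole candidate).
(3,9) = 2 (sole candidate).
(5,9) = 7 (sole candidate).
(6,9) = 8: row 6 has {1,3,4,5,7,9}; col 9 has {1,2,6,7,9}; box has {1,3,4,5,7,9} → only 8 remains.
(1,7) = 4 (sole candidate).
(1,9) = 5 (sole candidate).
(2,1) = 8 (sole candidate).
(3,1) = 7 (sole candidate).
(4,8) = 6 (sole candidate).
(5,7) = 2 (sole candidate).
(6,3) = 6: row 6 has {1,3,4,5,7,8,9}; col 3 has {1,2,3,4,5,7,9}; box has {1,2,3,4,5,7,9} → only 6 remains.
(6,5) = 2: row 6 has {1,3,4,5,6,7,8,9}; col 5 has {1,3,4,7,8,9}; box has {1,3,4,7,8,9} → only 2 remains.

576129348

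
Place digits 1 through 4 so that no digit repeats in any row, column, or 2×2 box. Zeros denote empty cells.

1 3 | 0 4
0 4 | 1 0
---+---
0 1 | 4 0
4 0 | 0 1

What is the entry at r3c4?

r1c3 = 2: row 1 has {1,3,4}; col 3 has {1,4}; box has {1,4} → only 2 remains.
r2c1 = 2: row 2 has {1,4}; col 1 has {1,4}; box has {1,3,4} → only 2 remains.
r2c4 = 3: row 2 has {1,2,4}; col 4 has {1,4}; box has {1,2,4} → only 3 remains.
r3c1 = 3: row 3 has {1,4}; col 1 has {1,2,4}; box has {1,4} → only 3 remains.
r3c4 = 2: row 3 has {1,3,4}; col 4 has {1,3,4}; box has {1,4} → only 2 remains.

2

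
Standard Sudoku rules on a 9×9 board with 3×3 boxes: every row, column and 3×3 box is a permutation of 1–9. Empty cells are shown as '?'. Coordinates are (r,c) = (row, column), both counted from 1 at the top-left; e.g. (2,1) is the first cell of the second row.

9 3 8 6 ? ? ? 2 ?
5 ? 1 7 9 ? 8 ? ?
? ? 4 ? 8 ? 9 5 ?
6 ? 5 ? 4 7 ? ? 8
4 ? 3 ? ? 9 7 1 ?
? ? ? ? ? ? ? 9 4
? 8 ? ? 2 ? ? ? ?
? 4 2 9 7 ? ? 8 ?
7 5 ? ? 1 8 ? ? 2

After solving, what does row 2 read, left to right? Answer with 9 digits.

(1,5) = 5 (sole candidate).
(3,1) = 2 (sole candidate).
(4,8) = 3 (sole candidate).
(5,2) = 2 (sole candidate).
(5,5) = 6 (sole candidate).
(5,9) = 5 (sole candidate).
(6,3) = 7 (sole candidate).
(6,5) = 3 (sole candidate).
(2,2) = 6: row 2 has {1,5,7,8,9}; col 2 has {2,3,4,5,8}; box has {1,2,3,4,5,8,9} → only 6 remains.
(2,8) = 4: row 2 has {1,5,6,7,8,9}; col 8 has {1,2,3,5,8,9}; box has {2,5,8,9} → only 4 remains.
(2,9) = 3: row 2 has {1,4,5,6,7,8,9}; col 9 has {2,4,5,8}; box has {2,4,5,8,9} → only 3 remains.
(3,2) = 7 (sole candidate).
(4,7) = 2 (sole candidate).
(5,4) = 8 (sole candidate).
(6,2) = 1 (sole candidate).
(6,7) = 6 (sole candidate).
(9,8) = 6 (sole candidate).
(1,7) = 1 (sole candidate).
(1,9) = 7 (sole candidate).
(2,6) = 2: row 2 has {1,3,4,5,6,7,8,9}; col 6 has {7,8,9}; box has {5,6,7,8,9} → only 2 remains.

561792843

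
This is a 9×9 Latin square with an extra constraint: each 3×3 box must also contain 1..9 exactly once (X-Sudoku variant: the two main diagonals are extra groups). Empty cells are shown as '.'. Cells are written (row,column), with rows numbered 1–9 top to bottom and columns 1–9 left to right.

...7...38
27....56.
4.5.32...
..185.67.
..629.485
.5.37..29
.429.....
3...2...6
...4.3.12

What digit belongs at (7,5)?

(1,3) = 9 (sole candidate).
(2,4) = 1 (sole candidate).
(2,9) = 4 (sole candidate).
(3,4) = 6 (sole candidate).
(3,8) = 9 (sole candidate).
(4,1) = 9 (sole candidate).
(4,6) = 4 (sole candidate).
(4,9) = 3 (sole candidate).
(5,1) = 7 (sole candidate).
(5,2) = 3 (sole candidate).
(5,6) = 1 (sole candidate).
(6,1) = 8 (sole candidate).
(6,3) = 4 (sole candidate).
(6,6) = 6 (sole candidate).
(6,7) = 1 (sole candidate).
(7,7) = 3 (sole candidate).
(7,8) = 5 (sole candidate).
(7,9) = 7 (sole candidate).
(8,2) = 1 (sole candidate).
(8,4) = 5 (sole candidate).
(8,8) = 4 (sole candidate).
(9,1) = 5 (sole candidate).
(1,1) = 1 (sole candidate).
(1,2) = 6 (sole candidate).
(1,5) = 4 (sole candidate).
(1,6) = 5 (sole candidate).
(1,7) = 2 (sole candidate).
(2,5) = 8 (sole candidate).
(2,6) = 9 (sole candidate).
(3,2) = 8 (sole candidate).
(3,7) = 7 (sole candidate).
(3,9) = 1 (sole candidate).
(4,2) = 2 (sole candidate).
(7,1) = 6 (sole candidate).
(7,5) = 1: row 7 has {2,3,4,5,6,7,9}; col 5 has {2,3,4,5,7,8,9}; box has {2,3,4,5,9} → only 1 remains.

1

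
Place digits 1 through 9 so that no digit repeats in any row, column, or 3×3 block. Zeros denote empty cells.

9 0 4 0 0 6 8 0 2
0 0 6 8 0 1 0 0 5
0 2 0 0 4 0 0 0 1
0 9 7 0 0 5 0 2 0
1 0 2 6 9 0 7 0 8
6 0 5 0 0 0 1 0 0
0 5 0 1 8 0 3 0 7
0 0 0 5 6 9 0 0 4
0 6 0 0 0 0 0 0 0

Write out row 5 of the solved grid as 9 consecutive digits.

row 7, column 3 = 9 (sole candidate).
row 7, column 8 = 6 (sole candidate).
row 8, column 7 = 2 (sole candidate).
row 9, column 9 = 9 (sole candidate).
row 6, column 9 = 3 (sole candidate).
row 9, column 7 = 5 (sole candidate).
row 4, column 9 = 6 (sole candidate).
row 4, column 7 = 4 (sole candidate).
row 5, column 8 = 5: row 5 has {1,2,6,7,8,9}; col 8 has {2,6}; box has {1,2,3,4,6,7,8} → only 5 remains.
row 6, column 8 = 9 (sole candidate).
row 2, column 7 = 9 (sole candidate).
row 3, column 7 = 6 (sole candidate).
row 4, column 4 = 3 (sole candidate).
row 4, column 5 = 1 (sole candidate).
row 5, column 6 = 4: row 5 has {1,2,5,6,7,8,9}; col 6 has {1,5,6,9}; box has {1,3,5,6,9} → only 4 remains.
row 7, column 6 = 2 (sole candidate).
row 1, column 4 = 7 (sole candidate).
row 1, column 8 = 3 (sole candidate).
row 3, column 4 = 9 (sole candidate).
row 3, column 6 = 3 (sole candidate).
row 3, column 8 = 7 (sole candidate).
row 4, column 1 = 8 (sole candidate).
row 5, column 2 = 3: row 5 has {1,2,4,5,6,7,8,9}; col 2 has {2,5,6,9}; box has {1,2,5,6,7,8,9} → only 3 remains.

132694758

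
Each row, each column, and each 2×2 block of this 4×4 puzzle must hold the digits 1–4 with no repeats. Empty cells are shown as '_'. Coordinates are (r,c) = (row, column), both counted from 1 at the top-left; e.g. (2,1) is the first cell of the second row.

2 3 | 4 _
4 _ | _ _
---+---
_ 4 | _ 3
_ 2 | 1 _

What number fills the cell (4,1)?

3

(1,4) = 1 (sole candidate).
(2,2) = 1 (sole candidate).
(2,4) = 2 (sole candidate).
(3,1) = 1 (sole candidate).
(3,3) = 2 (sole candidate).
(4,1) = 3: row 4 has {1,2}; col 1 has {1,2,4}; box has {1,2,4} → only 3 remains.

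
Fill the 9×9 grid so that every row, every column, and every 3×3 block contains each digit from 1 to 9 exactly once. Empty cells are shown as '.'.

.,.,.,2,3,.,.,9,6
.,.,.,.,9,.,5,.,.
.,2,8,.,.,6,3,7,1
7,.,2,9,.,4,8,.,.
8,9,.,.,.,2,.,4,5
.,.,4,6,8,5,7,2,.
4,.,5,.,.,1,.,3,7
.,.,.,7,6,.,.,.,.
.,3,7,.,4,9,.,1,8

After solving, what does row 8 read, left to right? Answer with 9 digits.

R1C3 = 1: row 1 has {2,3,6,9}; col 3 has {2,4,5,7,8}; box has {2,8} → only 1 remains.
R1C7 = 4: row 1 has {1,2,3,6,9}; col 7 has {3,5,7,8}; box has {1,3,5,6,7,9} → only 4 remains.
R2C8 = 8: row 2 has {5,9}; col 8 has {1,2,3,4,7,9}; box has {1,3,4,5,6,7,9} → only 8 remains.
R2C9 = 2: row 2 has {5,8,9}; col 9 has {1,5,6,7,8}; box has {1,3,4,5,6,7,8,9} → only 2 remains.
R3C5 = 5: row 3 has {1,2,3,6,7,8}; col 5 has {3,4,6,8,9}; box has {2,3,6,9} → only 5 remains.
R4C5 = 1: row 4 has {2,4,7,8,9}; col 5 has {3,4,5,6,8,9}; box has {2,4,5,6,8,9} → only 1 remains.
R4C8 = 6: row 4 has {1,2,4,7,8,9}; col 8 has {1,2,3,4,7,8,9}; box has {2,4,5,7,8} → only 6 remains.
R4C9 = 3: row 4 has {1,2,4,6,7,8,9}; col 9 has {1,2,5,6,7,8}; box has {2,4,5,6,7,8} → only 3 remains.
R5C4 = 3: row 5 has {2,4,5,8,9}; col 4 has {2,6,7,9}; box has {1,2,4,5,6,8,9} → only 3 remains.
R5C5 = 7: row 5 has {2,3,4,5,8,9}; col 5 has {1,3,4,5,6,8,9}; box has {1,2,3,4,5,6,8,9} → only 7 remains.
R5C7 = 1: row 5 has {2,3,4,5,7,8,9}; col 7 has {3,4,5,7,8}; box has {2,3,4,5,6,7,8} → only 1 remains.
R6C2 = 1: row 6 has {2,4,5,6,7,8}; col 2 has {2,3,9}; box has {2,4,7,8,9} → only 1 remains.
R6C9 = 9: row 6 has {1,2,4,5,6,7,8}; col 9 has {1,2,3,5,6,7,8}; box has {1,2,3,4,5,6,7,8} → only 9 remains.
R7C4 = 8: row 7 has {1,3,4,5,7}; col 4 has {2,3,6,7,9}; box has {1,4,6,7,9} → only 8 remains.
R7C5 = 2: row 7 has {1,3,4,5,7,8}; col 5 has {1,3,4,5,6,7,8,9}; box has {1,4,6,7,8,9} → only 2 remains.
R8C2 = 8: row 8 has {6,7}; col 2 has {1,2,3,9}; box has {3,4,5,7} → only 8 remains.
R8C3 = 9: row 8 has {6,7,8}; col 3 has {1,2,4,5,7,8}; box has {3,4,5,7,8} → only 9 remains.
R8C6 = 3: row 8 has {6,7,8,9}; col 6 has {1,2,4,5,6,9}; box has {1,2,4,6,7,8,9} → only 3 remains.
R8C7 = 2: row 8 has {3,6,7,8,9}; col 7 has {1,3,4,5,7,8}; box has {1,3,7,8} → only 2 remains.
R8C8 = 5: row 8 has {2,3,6,7,8,9}; col 8 has {1,2,3,4,6,7,8,9}; box has {1,2,3,7,8} → only 5 remains.
R8C9 = 4: row 8 has {2,3,5,6,7,8,9}; col 9 has {1,2,3,5,6,7,8,9}; box has {1,2,3,5,7,8} → only 4 remains.
R9C4 = 5: row 9 has {1,3,4,7,8,9}; col 4 has {2,3,6,7,8,9}; box has {1,2,3,4,6,7,8,9} → only 5 remains.
R9C7 = 6: row 9 has {1,3,4,5,7,8,9}; col 7 has {1,2,3,4,5,7,8}; box has {1,2,3,4,5,7,8} → only 6 remains.
R1C1 = 5: row 1 has {1,2,3,4,6,9}; col 1 has {4,7,8}; box has {1,2,8} → only 5 remains.
R1C2 = 7: row 1 has {1,2,3,4,5,6,9}; col 2 has {1,2,3,8,9}; box has {1,2,5,8} → only 7 remains.
R1C6 = 8: row 1 has {1,2,3,4,5,6,7,9}; col 6 has {1,2,3,4,5,6,9}; box has {2,3,5,6,9} → only 8 remains.
R2C6 = 7: row 2 has {2,5,8,9}; col 6 has {1,2,3,4,5,6,8,9}; box has {2,3,5,6,8,9} → only 7 remains.
R3C1 = 9: row 3 has {1,2,3,5,6,7,8}; col 1 has {4,5,7,8}; box has {1,2,5,7,8} → only 9 remains.
R3C4 = 4: row 3 has {1,2,3,5,6,7,8,9}; col 4 has {2,3,5,6,7,8,9}; box has {2,3,5,6,7,8,9} → only 4 remains.
R4C2 = 5: row 4 has {1,2,3,4,6,7,8,9}; col 2 has {1,2,3,7,8,9}; box has {1,2,4,7,8,9} → only 5 remains.
R5C3 = 6: row 5 has {1,2,3,4,5,7,8,9}; col 3 has {1,2,4,5,7,8,9}; box has {1,2,4,5,7,8,9} → only 6 remains.
R6C1 = 3: row 6 has {1,2,4,5,6,7,8,9}; col 1 has {4,5,7,8,9}; box has {1,2,4,5,6,7,8,9} → only 3 remains.
R7C2 = 6: row 7 has {1,2,3,4,5,7,8}; col 2 has {1,2,3,5,7,8,9}; box has {3,4,5,7,8,9} → only 6 remains.
R7C7 = 9: row 7 has {1,2,3,4,5,6,7,8}; col 7 has {1,2,3,4,5,6,7,8}; box has {1,2,3,4,5,6,7,8} → only 9 remains.
R8C1 = 1: row 8 has {2,3,4,5,6,7,8,9}; col 1 has {3,4,5,7,8,9}; box has {3,4,5,6,7,8,9} → only 1 remains.

189763254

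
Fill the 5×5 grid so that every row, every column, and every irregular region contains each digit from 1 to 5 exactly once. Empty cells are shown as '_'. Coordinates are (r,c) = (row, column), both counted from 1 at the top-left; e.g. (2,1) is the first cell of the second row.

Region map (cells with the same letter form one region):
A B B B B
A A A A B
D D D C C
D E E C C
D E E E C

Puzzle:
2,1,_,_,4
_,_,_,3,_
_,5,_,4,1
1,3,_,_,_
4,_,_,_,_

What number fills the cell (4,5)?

5

(1,4) = 5 (sole candidate).
(2,1) = 5 (sole candidate).
(2,2) = 4 (sole candidate).
(2,3) = 1 (sole candidate).
(2,5) = 2 (sole candidate).
(3,1) = 3 (sole candidate).
(3,3) = 2 (sole candidate).
(4,4) = 2 (sole candidate).
(4,5) = 5: row 4 has {1,2,3}; col 5 has {1,2,4}; region has {1,2,4} → only 5 remains.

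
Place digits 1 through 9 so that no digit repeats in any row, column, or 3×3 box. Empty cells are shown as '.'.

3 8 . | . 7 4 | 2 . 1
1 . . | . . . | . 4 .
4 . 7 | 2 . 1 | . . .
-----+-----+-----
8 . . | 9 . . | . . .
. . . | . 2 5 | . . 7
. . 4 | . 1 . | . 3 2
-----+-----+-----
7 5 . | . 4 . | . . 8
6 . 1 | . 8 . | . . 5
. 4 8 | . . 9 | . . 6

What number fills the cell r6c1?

r4c9 = 4: row 4 has {8,9}; col 9 has {1,2,5,6,7,8}; box has {2,3,7} → only 4 remains.
r5c1 = 9: row 5 has {2,5,7}; col 1 has {1,3,4,6,7,8}; box has {4,8} → only 9 remains.
r6c1 = 5: row 6 has {1,2,3,4}; col 1 has {1,3,4,6,7,8,9}; box has {4,8,9} → only 5 remains.

5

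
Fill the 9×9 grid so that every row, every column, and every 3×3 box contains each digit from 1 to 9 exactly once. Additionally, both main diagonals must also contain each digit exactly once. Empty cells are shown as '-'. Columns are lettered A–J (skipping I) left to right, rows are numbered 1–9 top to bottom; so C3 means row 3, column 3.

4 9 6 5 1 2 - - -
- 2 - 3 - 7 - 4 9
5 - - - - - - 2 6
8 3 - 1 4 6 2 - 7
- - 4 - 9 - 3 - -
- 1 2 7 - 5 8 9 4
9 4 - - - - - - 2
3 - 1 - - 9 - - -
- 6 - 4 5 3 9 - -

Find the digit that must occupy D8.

6

G1 = 7: row 1 has {1,2,4,5,6,9}; col 7 has {2,3,8,9}; box has {2,4,6,9} → only 7 remains.
A2 = 1: row 2 has {2,3,4,7,9}; col 1 has {3,4,5,8,9}; box has {2,4,5,6,9} → only 1 remains.
C2 = 8: row 2 has {1,2,3,4,7,9}; col 3 has {1,2,4,6}; box has {1,2,4,5,6,9} → only 8 remains.
E2 = 6: row 2 has {1,2,3,4,7,8,9}; col 5 has {1,4,5,9}; box has {1,2,3,5,7} → only 6 remains.
G2 = 5: row 2 has {1,2,3,4,6,7,8,9}; col 7 has {2,3,7,8,9}; box has {2,4,6,7,9} → only 5 remains.
B3 = 7: row 3 has {2,5,6}; col 2 has {1,2,3,4,6,9}; box has {1,2,4,5,6,8,9} → only 7 remains.
C3 = 3: row 3 has {2,5,6,7}; col 3 has {1,2,4,6,8}; box has {1,2,4,5,6,7,8,9}; main diagonal has {1,2,4,5,9} → only 3 remains.
E3 = 8: row 3 has {2,3,5,6,7}; col 5 has {1,4,5,6,9}; box has {1,2,3,5,6,7} → only 8 remains.
F3 = 4: row 3 has {2,3,5,6,7,8}; col 6 has {2,3,5,6,7,9}; box has {1,2,3,5,6,7,8} → only 4 remains.
G3 = 1: row 3 has {2,3,4,5,6,7,8}; col 7 has {2,3,5,7,8,9}; box has {2,4,5,6,7,9}; anti-diagonal has {4,6,7,9} → only 1 remains.
H4 = 5: row 4 has {1,2,3,4,6,7,8}; col 8 has {2,4,9}; box has {2,3,4,7,8,9} → only 5 remains.
B5 = 5: row 5 has {3,4,9}; col 2 has {1,2,3,4,6,7,9}; box has {1,2,3,4,8} → only 5 remains.
F5 = 8: row 5 has {3,4,5,9}; col 6 has {2,3,4,5,6,7,9}; box has {1,4,5,6,7,9} → only 8 remains.
J5 = 1: row 5 has {3,4,5,8,9}; col 9 has {2,4,6,7,9}; box has {2,3,4,5,7,8,9} → only 1 remains.
A6 = 6: row 6 has {1,2,4,5,7,8,9}; col 1 has {1,3,4,5,8,9}; box has {1,2,3,4,5,8} → only 6 remains.
E6 = 3: row 6 has {1,2,4,5,6,7,8,9}; col 5 has {1,4,5,6,8,9}; box has {1,4,5,6,7,8,9} → only 3 remains.
C7 = 5: row 7 has {2,4,9}; col 3 has {1,2,3,4,6,8}; box has {1,3,4,6,9}; anti-diagonal has {1,4,6,7,9} → only 5 remains.
E7 = 7: row 7 has {2,4,5,9}; col 5 has {1,3,4,5,6,8,9}; box has {3,4,5,9} → only 7 remains.
F7 = 1: row 7 has {2,4,5,7,9}; col 6 has {2,3,4,5,6,7,8,9}; box has {3,4,5,7,9} → only 1 remains.
G7 = 6: row 7 has {1,2,4,5,7,9}; col 7 has {1,2,3,5,7,8,9}; box has {2,9}; main diagonal has {1,2,3,4,5,9} → only 6 remains.
B8 = 8: row 8 has {1,3,9}; col 2 has {1,2,3,4,5,6,7,9}; box has {1,3,4,5,6,9}; anti-diagonal has {1,4,5,6,7,9} → only 8 remains.
E8 = 2: row 8 has {1,3,8,9}; col 5 has {1,3,4,5,6,7,8,9}; box has {1,3,4,5,7,9} → only 2 remains.
G8 = 4: row 8 has {1,2,3,8,9}; col 7 has {1,2,3,5,6,7,8,9}; box has {2,6,9} → only 4 remains.
H8 = 7: row 8 has {1,2,3,4,8,9}; col 8 has {2,4,5,9}; box has {2,4,6,9}; main diagonal has {1,2,3,4,5,6,9} → only 7 remains.
J8 = 5: row 8 has {1,2,3,4,7,8,9}; col 9 has {1,2,4,6,7,9}; box has {2,4,6,7,9} → only 5 remains.
A9 = 2: row 9 has {3,4,5,6,9}; col 1 has {1,3,4,5,6,8,9}; box has {1,3,4,5,6,8,9}; anti-diagonal has {1,4,5,6,7,8,9} → only 2 remains.
C9 = 7: row 9 has {2,3,4,5,6,9}; col 3 has {1,2,3,4,5,6,8}; box has {1,2,3,4,5,6,8,9} → only 7 remains.
J9 = 8: row 9 has {2,3,4,5,6,7,9}; col 9 has {1,2,4,5,6,7,9}; box has {2,4,5,6,7,9}; main diagonal has {1,2,3,4,5,6,7,9} → only 8 remains.
J1 = 3: row 1 has {1,2,4,5,6,7,9}; col 9 has {1,2,4,5,6,7,8,9}; box has {1,2,4,5,6,7,9}; anti-diagonal has {1,2,4,5,6,7,8,9} → only 3 remains.
D3 = 9: row 3 has {1,2,3,4,5,6,7,8}; col 4 has {1,3,4,5,7}; box has {1,2,3,4,5,6,7,8} → only 9 remains.
C4 = 9: row 4 has {1,2,3,4,5,6,7,8}; col 3 has {1,2,3,4,5,6,7,8}; box has {1,2,3,4,5,6,8} → only 9 remains.
A5 = 7: row 5 has {1,3,4,5,8,9}; col 1 has {1,2,3,4,5,6,8,9}; box has {1,2,3,4,5,6,8,9} → only 7 remains.
D5 = 2: row 5 has {1,3,4,5,7,8,9}; col 4 has {1,3,4,5,7,9}; box has {1,3,4,5,6,7,8,9} → only 2 remains.
H5 = 6: row 5 has {1,2,3,4,5,7,8,9}; col 8 has {2,4,5,7,9}; box has {1,2,3,4,5,7,8,9} → only 6 remains.
D7 = 8: row 7 has {1,2,4,5,6,7,9}; col 4 has {1,2,3,4,5,7,9}; box has {1,2,3,4,5,7,9} → only 8 remains.
H7 = 3: row 7 has {1,2,4,5,6,7,8,9}; col 8 has {2,4,5,6,7,9}; box has {2,4,5,6,7,8,9} → only 3 remains.
D8 = 6: row 8 has {1,2,3,4,5,7,8,9}; col 4 has {1,2,3,4,5,7,8,9}; box has {1,2,3,4,5,7,8,9} → only 6 remains.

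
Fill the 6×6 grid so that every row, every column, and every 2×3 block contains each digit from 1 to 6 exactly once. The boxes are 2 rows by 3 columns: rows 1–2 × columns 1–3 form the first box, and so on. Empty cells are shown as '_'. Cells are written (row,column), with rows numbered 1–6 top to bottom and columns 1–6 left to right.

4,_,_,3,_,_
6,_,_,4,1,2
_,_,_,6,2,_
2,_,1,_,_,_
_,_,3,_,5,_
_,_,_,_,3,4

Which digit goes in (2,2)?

(1,5) = 6: row 1 has {3,4}; col 5 has {1,2,3,5}; box has {1,2,3,4} → only 6 remains.
(1,6) = 5: row 1 has {3,4,6}; col 6 has {2,4}; box has {1,2,3,4,6} → only 5 remains.
(2,3) = 5: row 2 has {1,2,4,6}; col 3 has {1,3}; box has {4,6} → only 5 remains.
(3,3) = 4: row 3 has {2,6}; col 3 has {1,3,5}; box has {1,2} → only 4 remains.
(4,4) = 5: row 4 has {1,2}; col 4 has {3,4,6}; box has {2,6} → only 5 remains.
(4,5) = 4: row 4 has {1,2,5}; col 5 has {1,2,3,5,6}; box has {2,5,6} → only 4 remains.
(4,6) = 3: row 4 has {1,2,4,5}; col 6 has {2,4,5}; box has {2,4,5,6} → only 3 remains.
(5,1) = 1: row 5 has {3,5}; col 1 has {2,4,6}; box has {3} → only 1 remains.
(5,4) = 2: row 5 has {1,3,5}; col 4 has {3,4,5,6}; box has {3,4,5} → only 2 remains.
(5,6) = 6: row 5 has {1,2,3,5}; col 6 has {2,3,4,5}; box has {2,3,4,5} → only 6 remains.
(6,1) = 5: row 6 has {3,4}; col 1 has {1,2,4,6}; box has {1,3} → only 5 remains.
(6,4) = 1: row 6 has {3,4,5}; col 4 has {2,3,4,5,6}; box has {2,3,4,5,6} → only 1 remains.
(1,3) = 2: row 1 has {3,4,5,6}; col 3 has {1,3,4,5}; box has {4,5,6} → only 2 remains.
(2,2) = 3: row 2 has {1,2,4,5,6}; col 2 has {}; box has {2,4,5,6} → only 3 remains.

3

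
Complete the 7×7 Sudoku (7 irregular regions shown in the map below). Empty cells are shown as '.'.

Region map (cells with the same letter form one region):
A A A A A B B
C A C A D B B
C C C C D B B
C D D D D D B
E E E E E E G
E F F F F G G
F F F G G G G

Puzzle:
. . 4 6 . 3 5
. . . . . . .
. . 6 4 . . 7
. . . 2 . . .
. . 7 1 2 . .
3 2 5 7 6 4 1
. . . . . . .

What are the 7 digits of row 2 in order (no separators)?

R1C1 = 2: in row 1, 2 can only go here (every other open cell in that row sees a 2).
R3C6 = 2: in row 3, 2 can only go here (every other open cell in that row sees a 2).
R2C3 = 2: in row 2, 2 can only go here (every other open cell in that row sees a 2).
R5C7 = 3: in row 5, 3 can only go here (every other open cell in that row sees a 3).
R7C4 = 5: row 7 has {}; col 4 has {1,2,4,6,7}; region has {1,3,4} → only 5 remains.
R7C5 = 7: row 7 has {5}; col 5 has {2,6}; region has {1,3,4,5} → only 7 remains.
R7C6 = 6: row 7 has {5,7}; col 6 has {2,3,4}; region has {1,3,4,5,7} → only 6 remains.
R7C7 = 2: row 7 has {5,6,7}; col 7 has {1,3,5,7}; region has {1,3,4,5,6,7} → only 2 remains.
R1C5 = 1: row 1 has {2,3,4,5,6}; col 5 has {2,6,7}; region has {2,4,6} → only 1 remains.
R2C4 = 3: row 2 has {2}; col 4 has {1,2,4,5,6,7}; region has {1,2,4,6} → only 3 remains.
R2C6 = 1: row 2 has {2,3}; col 6 has {2,3,4,6}; region has {2,3,5,7} → only 1 remains.
R5C6 = 5: row 5 has {1,2,3,7}; col 6 has {1,2,3,4,6}; region has {1,2,3,7} → only 5 remains.
R1C2 = 7: row 1 has {1,2,3,4,5,6}; col 2 has {2}; region has {1,2,3,4,6} → only 7 remains.
R2C2 = 5: row 2 has {1,2,3}; col 2 has {2,7}; region has {1,2,3,4,6,7} → only 5 remains.
R2C5 = 4: row 2 has {1,2,3,5}; col 5 has {1,2,6,7}; region has {2} → only 4 remains.
R2C7 = 6: row 2 has {1,2,3,4,5}; col 7 has {1,2,3,5,7}; region has {1,2,3,5,7} → only 6 remains.
R4C6 = 7: row 4 has {2}; col 6 has {1,2,3,4,5,6}; region has {2,4} → only 7 remains.
R4C7 = 4: row 4 has {2,7}; col 7 has {1,2,3,5,6,7}; region has {1,2,3,5,6,7} → only 4 remains.
R2C1 = 7: row 2 has {1,2,3,4,5,6}; col 1 has {2,3}; region has {2,4,6} → only 7 remains.

7523416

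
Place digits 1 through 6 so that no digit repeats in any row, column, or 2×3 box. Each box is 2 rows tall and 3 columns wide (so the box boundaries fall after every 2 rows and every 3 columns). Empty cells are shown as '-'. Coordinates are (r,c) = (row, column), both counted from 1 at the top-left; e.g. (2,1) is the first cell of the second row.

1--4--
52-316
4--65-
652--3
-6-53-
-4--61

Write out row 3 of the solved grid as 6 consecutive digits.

413652

(1,2) = 3 (sole candidate).
(1,3) = 6 (sole candidate).
(1,5) = 2 (sole candidate).
(1,6) = 5 (sole candidate).
(2,3) = 4 (sole candidate).
(3,2) = 1: row 3 has {4,5,6}; col 2 has {2,3,4,5,6}; box has {2,4,5,6} → only 1 remains.
(3,3) = 3: row 3 has {1,4,5,6}; col 3 has {2,4,6}; box has {1,2,4,5,6} → only 3 remains.
(3,6) = 2: row 3 has {1,3,4,5,6}; col 6 has {1,3,5,6}; box has {3,5,6} → only 2 remains.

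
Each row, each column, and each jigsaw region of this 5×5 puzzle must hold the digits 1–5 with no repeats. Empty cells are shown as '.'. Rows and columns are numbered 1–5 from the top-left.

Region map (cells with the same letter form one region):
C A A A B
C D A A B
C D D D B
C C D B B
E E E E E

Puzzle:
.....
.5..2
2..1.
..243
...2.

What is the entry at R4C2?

1

R2C4 = 3: row 2 has {2,5}; col 4 has {1,2,4}; region has {} → only 3 remains.
R3C5 = 5: row 3 has {1,2}; col 5 has {2,3}; region has {2,3,4} → only 5 remains.
R4C2 = 1: row 4 has {2,3,4}; col 2 has {5}; region has {2} → only 1 remains.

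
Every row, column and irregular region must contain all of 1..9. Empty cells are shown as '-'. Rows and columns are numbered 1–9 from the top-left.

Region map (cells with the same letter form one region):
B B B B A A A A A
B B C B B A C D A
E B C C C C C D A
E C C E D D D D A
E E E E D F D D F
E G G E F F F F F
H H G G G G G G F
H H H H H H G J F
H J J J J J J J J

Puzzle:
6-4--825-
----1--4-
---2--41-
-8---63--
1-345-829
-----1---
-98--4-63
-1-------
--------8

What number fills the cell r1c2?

r5c6 = 7: row 5 has {1,2,3,4,5,8,9}; col 6 has {1,4,6,8}; region has {1,3,9} → only 7 remains.
r6c8 = 8: row 6 has {1}; col 8 has {1,2,4,5,6}; region has {1,3,7,9} → only 8 remains.
r5c2 = 6: row 5 has {1,2,3,4,5,7,8,9}; col 2 has {1,8,9}; region has {1,3,4} → only 6 remains.
r1c9 = 1: in row 1, 1 can only go here (every other open cell in that row sees a 1).
r3c1 = 8: in row 3, 8 can only go here (every other open cell in that row sees an 8).
r2c4 = 8: in row 2, 8 can only go here (every other open cell in that row sees an 8).
r4c3 = 1: in row 4, 1 can only go here (every other open cell in that row sees a 1).
r4c1 = 2: in row 4, 2 can only go here (every other open cell in that row sees a 2).
r4c9 = 4: in row 4, 4 can only go here (every other open cell in that row sees a 4).
r2c2 = 2: in row 2, 2 can only go here (every other open cell in that row sees a 2).
r4c4 = 5: in row 4, 5 can only go here (every other open cell in that row sees a 5).
r6c2 = 3: in row 6, 3 can only go here (every other open cell in that row sees a 3).
r6c5 = 4: in row 6, 4 can only go here (every other open cell in that row sees a 4).
r1c2 = 7: row 1 has {1,2,4,5,6,8}; col 2 has {1,2,3,6,8,9}; region has {1,2,4,6,8} → only 7 remains.

7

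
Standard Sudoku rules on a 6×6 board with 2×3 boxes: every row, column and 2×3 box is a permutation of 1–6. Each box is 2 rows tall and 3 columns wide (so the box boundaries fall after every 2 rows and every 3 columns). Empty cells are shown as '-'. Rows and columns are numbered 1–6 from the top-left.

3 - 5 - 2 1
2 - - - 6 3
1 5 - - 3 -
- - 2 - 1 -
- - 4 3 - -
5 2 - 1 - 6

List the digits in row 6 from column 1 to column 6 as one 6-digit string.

523146

row 1, column 4 = 4 (sole candidate).
row 2, column 3 = 1 (sole candidate).
row 2, column 4 = 5 (sole candidate).
row 3, column 3 = 6 (sole candidate).
row 3, column 4 = 2 (sole candidate).
row 3, column 6 = 4 (sole candidate).
row 4, column 1 = 4 (sole candidate).
row 4, column 2 = 3 (sole candidate).
row 4, column 4 = 6 (sole candidate).
row 4, column 6 = 5 (sole candidate).
row 5, column 1 = 6 (sole candidate).
row 5, column 2 = 1 (sole candidate).
row 5, column 5 = 5 (sole candidate).
row 5, column 6 = 2 (sole candidate).
row 6, column 3 = 3: row 6 has {1,2,5,6}; col 3 has {1,2,4,5,6}; box has {1,2,4,5,6} → only 3 remains.
row 6, column 5 = 4: row 6 has {1,2,3,5,6}; col 5 has {1,2,3,5,6}; box has {1,2,3,5,6} → only 4 remains.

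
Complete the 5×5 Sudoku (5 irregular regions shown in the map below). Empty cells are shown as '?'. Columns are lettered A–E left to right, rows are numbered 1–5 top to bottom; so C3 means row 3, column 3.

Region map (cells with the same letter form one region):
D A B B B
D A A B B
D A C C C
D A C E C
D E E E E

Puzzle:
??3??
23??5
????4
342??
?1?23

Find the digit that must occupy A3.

1

C2 = 1: row 2 has {2,3,5}; col 3 has {2,3}; region has {3,4} → only 1 remains.
D2 = 4: row 2 has {1,2,3,5}; col 4 has {2}; region has {3,5} → only 4 remains.
C3 = 5: row 3 has {4}; col 3 has {1,2,3}; region has {2,4} → only 5 remains.
D4 = 5: row 4 has {2,3,4}; col 4 has {2,4}; region has {1,2,3} → only 5 remains.
E4 = 1: row 4 has {2,3,4,5}; col 5 has {3,4,5}; region has {2,4,5} → only 1 remains.
C5 = 4: row 5 has {1,2,3}; col 3 has {1,2,3,5}; region has {1,2,3,5} → only 4 remains.
D1 = 1: row 1 has {3}; col 4 has {2,4,5}; region has {3,4,5} → only 1 remains.
E1 = 2: row 1 has {1,3}; col 5 has {1,3,4,5}; region has {1,3,4,5} → only 2 remains.
A3 = 1: row 3 has {4,5}; col 1 has {2,3}; region has {2,3} → only 1 remains.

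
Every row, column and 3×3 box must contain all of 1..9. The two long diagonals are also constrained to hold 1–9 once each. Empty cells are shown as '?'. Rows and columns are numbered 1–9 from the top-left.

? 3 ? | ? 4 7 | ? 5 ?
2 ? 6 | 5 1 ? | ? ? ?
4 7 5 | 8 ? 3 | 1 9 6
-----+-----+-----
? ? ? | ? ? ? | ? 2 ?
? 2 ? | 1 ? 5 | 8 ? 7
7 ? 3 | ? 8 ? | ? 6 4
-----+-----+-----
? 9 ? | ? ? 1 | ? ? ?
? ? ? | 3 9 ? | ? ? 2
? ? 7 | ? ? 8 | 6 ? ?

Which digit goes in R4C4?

R1C7 = 2 (sole candidate).
R1C9 = 8 (sole candidate).
R2C2 = 8 (sole candidate).
R2C6 = 9 (sole candidate).
R2C9 = 3 (sole candidate).
R3C5 = 2 (sole candidate).
R5C8 = 3 (sole candidate).
R6C6 = 2 (sole candidate).
R7C9 = 5 (sole candidate).
R9C5 = 5 (sole candidate).
R1C4 = 6 (sole candidate).
R5C5 = 6 (sole candidate).
R6C4 = 9 (sole candidate).
R6C7 = 5 (sole candidate).
R7C5 = 7 (sole candidate).
R9C1 = 3 (sole candidate).
R4C5 = 3 (sole candidate).
R4C6 = 4 (sole candidate).
R4C7 = 9 (sole candidate).
R4C9 = 1 (sole candidate).
R5C1 = 9 (sole candidate).
R5C3 = 4 (sole candidate).
R6C2 = 1 (sole candidate).
R7C3 = 2 (sole candidate).
R7C4 = 4 (sole candidate).
R7C7 = 3 (sole candidate).
R7C8 = 8 (sole candidate).
R8C2 = 5 (sole candidate).
R8C6 = 6 (sole candidate).
R9C2 = 4 (sole candidate).
R9C4 = 2 (sole candidate).
R9C8 = 1 (sole candidate).
R9C9 = 9 (sole candidate).
R1C1 = 1 (sole candidate).
R1C3 = 9 (sole candidate).
R2C8 = 7 (sole candidate).
R4C2 = 6 (sole candidate).
R4C3 = 8 (sole candidate).
R4C4 = 7: row 4 has {1,2,3,4,6,8,9}; col 4 has {1,2,3,4,5,6,8,9}; box has {1,2,3,4,5,6,8,9}; main diagonal has {1,2,3,5,6,8,9} → only 7 remains.

7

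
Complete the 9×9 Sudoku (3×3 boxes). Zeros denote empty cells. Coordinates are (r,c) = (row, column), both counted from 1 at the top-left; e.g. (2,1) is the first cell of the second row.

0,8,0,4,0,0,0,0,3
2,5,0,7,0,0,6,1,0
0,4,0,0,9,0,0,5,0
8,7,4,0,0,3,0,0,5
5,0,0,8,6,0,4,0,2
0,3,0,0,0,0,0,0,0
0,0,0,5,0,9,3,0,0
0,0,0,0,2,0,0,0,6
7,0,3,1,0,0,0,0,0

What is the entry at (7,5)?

(2,3) = 9 (sole candidate).
(2,6) = 8 (sole candidate).
(2,9) = 4 (sole candidate).
(4,5) = 1 (sole candidate).
(4,7) = 9 (sole candidate).
(4,8) = 6 (sole candidate).
(5,3) = 1 (sole candidate).
(5,6) = 7 (sole candidate).
(5,8) = 3 (sole candidate).
(8,4) = 3 (sole candidate).
(8,6) = 4 (sole candidate).
(9,5) = 8 (sole candidate).
(9,6) = 6 (sole candidate).
(9,9) = 9 (sole candidate).
(1,5) = 5 (sole candidate).
(2,5) = 3 (sole candidate).
(4,4) = 2 (sole candidate).
(5,2) = 9 (sole candidate).
(6,1) = 6 (sole candidate).
(6,3) = 2 (sole candidate).
(6,4) = 9 (sole candidate).
(6,5) = 4 (sole candidate).
(6,6) = 5 (sole candidate).
(7,5) = 7: row 7 has {3,5,9}; col 5 has {1,2,3,4,5,6,8,9}; box has {1,2,3,4,5,6,8,9} → only 7 remains.

7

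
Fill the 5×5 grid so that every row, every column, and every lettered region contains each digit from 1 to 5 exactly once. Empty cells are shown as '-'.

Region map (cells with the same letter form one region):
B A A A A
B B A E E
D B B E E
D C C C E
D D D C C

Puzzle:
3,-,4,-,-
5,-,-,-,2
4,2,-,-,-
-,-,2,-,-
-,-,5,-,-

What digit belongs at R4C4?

R3C3 = 1: row 3 has {2,4}; col 3 has {2,4,5}; region has {2,3,5} → only 1 remains.
R4C1 = 1: row 4 has {2}; col 1 has {3,4,5}; region has {4,5} → only 1 remains.
R5C1 = 2: row 5 has {5}; col 1 has {1,3,4,5}; region has {1,4,5} → only 2 remains.
R5C2 = 3: row 5 has {2,5}; col 2 has {2}; region has {1,2,4,5} → only 3 remains.
R2C2 = 4: row 2 has {2,5}; col 2 has {2,3}; region has {1,2,3,5} → only 4 remains.
R2C3 = 3: row 2 has {2,4,5}; col 3 has {1,2,4,5}; region has {4} → only 3 remains.
R2C4 = 1: row 2 has {2,3,4,5}; col 4 has {}; region has {2} → only 1 remains.
R4C2 = 5: row 4 has {1,2}; col 2 has {2,3,4}; region has {2} → only 5 remains.
R5C4 = 4: row 5 has {2,3,5}; col 4 has {1}; region has {2,5} → only 4 remains.
R5C5 = 1: row 5 has {2,3,4,5}; col 5 has {2}; region has {2,4,5} → only 1 remains.
R1C2 = 1: row 1 has {3,4}; col 2 has {2,3,4,5}; region has {3,4} → only 1 remains.
R1C5 = 5: row 1 has {1,3,4}; col 5 has {1,2}; region has {1,3,4} → only 5 remains.
R3C5 = 3: row 3 has {1,2,4}; col 5 has {1,2,5}; region has {1,2} → only 3 remains.
R4C4 = 3: row 4 has {1,2,5}; col 4 has {1,4}; region has {1,2,4,5} → only 3 remains.

3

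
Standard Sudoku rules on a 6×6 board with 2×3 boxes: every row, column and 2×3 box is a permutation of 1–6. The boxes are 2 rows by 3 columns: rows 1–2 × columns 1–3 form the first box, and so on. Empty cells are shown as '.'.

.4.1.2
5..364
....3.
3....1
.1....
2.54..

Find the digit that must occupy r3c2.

r1c1 = 6 (sole candidate).
r1c3 = 3 (sole candidate).
r1c5 = 5 (sole candidate).
r2c2 = 2 (sole candidate).
r2c3 = 1 (sole candidate).
r5c1 = 4 (sole candidate).
r5c3 = 6 (sole candidate).
r5c5 = 2 (sole candidate).
r6c2 = 3 (sole candidate).
r6c5 = 1 (sole candidate).
r6c6 = 6 (sole candidate).
r3c1 = 1 (sole candidate).
r3c6 = 5 (sole candidate).
r4c5 = 4 (sole candidate).
r5c4 = 5 (sole candidate).
r5c6 = 3 (sole candidate).
r3c2 = 6: row 3 has {1,3,5}; col 2 has {1,2,3,4}; box has {1,3} → only 6 remains.

6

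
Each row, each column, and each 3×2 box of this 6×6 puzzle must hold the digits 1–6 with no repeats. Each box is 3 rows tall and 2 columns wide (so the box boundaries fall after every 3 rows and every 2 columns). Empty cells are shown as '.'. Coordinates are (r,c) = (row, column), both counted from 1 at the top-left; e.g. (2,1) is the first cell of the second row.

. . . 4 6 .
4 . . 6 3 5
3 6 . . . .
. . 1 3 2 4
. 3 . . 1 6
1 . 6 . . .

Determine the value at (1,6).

(2,3) = 2 (sole candidate).
(3,3) = 5 (sole candidate).
(3,4) = 1 (sole candidate).
(3,5) = 4 (sole candidate).
(3,6) = 2 (sole candidate).
(4,2) = 5 (sole candidate).
(5,1) = 2 (sole candidate).
(5,3) = 4 (sole candidate).
(5,4) = 5 (sole candidate).
(6,2) = 4 (sole candidate).
(6,4) = 2 (sole candidate).
(6,5) = 5 (sole candidate).
(6,6) = 3 (sole candidate).
(1,1) = 5 (sole candidate).
(1,3) = 3 (sole candidate).
(1,6) = 1: row 1 has {3,4,5,6}; col 6 has {2,3,4,5,6}; box has {2,3,4,5,6} → only 1 remains.

1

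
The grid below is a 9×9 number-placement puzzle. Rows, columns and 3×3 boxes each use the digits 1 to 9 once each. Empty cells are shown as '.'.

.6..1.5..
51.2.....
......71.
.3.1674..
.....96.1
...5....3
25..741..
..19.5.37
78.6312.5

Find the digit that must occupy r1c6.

r7c4 = 8 (sole candidate).
r8c2 = 4 (sole candidate).
r8c5 = 2 (sole candidate).
r8c7 = 8 (sole candidate).
r9c3 = 9 (sole candidate).
r9c8 = 4 (sole candidate).
r6c7 = 9 (sole candidate).
r8c1 = 6 (sole candidate).
r2c7 = 3 (sole candidate).
r7c3 = 3 (sole candidate).
r2c3 = 7 (hidden single in row 2).
r1c4 = 7 (hidden single in row 1).
r3c5 = 5 (hidden single in row 3).
r4c1 = 9 (hidden single in row 4).
r5c4 = 3 (hidden single in row 5).
r3c4 = 4 (sole candidate).
r2c9 = 4 (hidden single in row 2).
r6c1 = 1 (hidden single in row 6).
r6c3 = 6 (hidden single in row 6).
r6c5 = 4 (hidden single in row 6).
r5c5 = 8 (sole candidate).
r6c6 = 2 (sole candidate).
r2c5 = 9 (sole candidate).
r5c1 = 4 (sole candidate).
r6c2 = 7 (sole candidate).
r6c8 = 8 (sole candidate).
r2c8 = 6 (sole candidate).
r4c9 = 2 (sole candidate).
r5c2 = 2 (sole candidate).
r5c3 = 5 (sole candidate).
r5c8 = 7 (sole candidate).
r7c8 = 9 (sole candidate).
r7c9 = 6 (sole candidate).
r1c8 = 2 (sole candidate).
r2c6 = 8 (sole candidate).
r3c2 = 9 (sole candidate).
r3c9 = 8 (sole candidate).
r4c3 = 8 (sole candidate).
r4c8 = 5 (sole candidate).
r1c3 = 4 (sole candidate).
r1c6 = 3: row 1 has {1,2,4,5,6,7}; col 6 has {1,2,4,5,7,8,9}; box has {1,2,4,5,7,8,9} → only 3 remains.

3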